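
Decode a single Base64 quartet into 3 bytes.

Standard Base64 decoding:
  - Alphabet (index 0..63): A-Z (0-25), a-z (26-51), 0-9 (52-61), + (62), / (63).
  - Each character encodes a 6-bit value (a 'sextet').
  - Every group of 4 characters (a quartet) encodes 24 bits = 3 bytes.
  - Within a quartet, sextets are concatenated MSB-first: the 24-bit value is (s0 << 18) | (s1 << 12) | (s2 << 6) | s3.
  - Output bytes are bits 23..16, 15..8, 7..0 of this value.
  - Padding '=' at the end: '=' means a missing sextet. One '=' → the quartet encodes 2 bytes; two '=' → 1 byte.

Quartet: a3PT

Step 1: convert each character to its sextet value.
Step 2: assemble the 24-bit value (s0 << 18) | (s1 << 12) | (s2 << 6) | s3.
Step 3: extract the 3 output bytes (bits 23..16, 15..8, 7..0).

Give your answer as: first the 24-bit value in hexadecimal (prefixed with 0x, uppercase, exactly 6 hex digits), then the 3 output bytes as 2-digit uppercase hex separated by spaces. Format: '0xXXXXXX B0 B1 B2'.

Answer: 0x6B73D3 6B 73 D3

Derivation:
Sextets: a=26, 3=55, P=15, T=19
24-bit: (26<<18) | (55<<12) | (15<<6) | 19
      = 0x680000 | 0x037000 | 0x0003C0 | 0x000013
      = 0x6B73D3
Bytes: (v>>16)&0xFF=6B, (v>>8)&0xFF=73, v&0xFF=D3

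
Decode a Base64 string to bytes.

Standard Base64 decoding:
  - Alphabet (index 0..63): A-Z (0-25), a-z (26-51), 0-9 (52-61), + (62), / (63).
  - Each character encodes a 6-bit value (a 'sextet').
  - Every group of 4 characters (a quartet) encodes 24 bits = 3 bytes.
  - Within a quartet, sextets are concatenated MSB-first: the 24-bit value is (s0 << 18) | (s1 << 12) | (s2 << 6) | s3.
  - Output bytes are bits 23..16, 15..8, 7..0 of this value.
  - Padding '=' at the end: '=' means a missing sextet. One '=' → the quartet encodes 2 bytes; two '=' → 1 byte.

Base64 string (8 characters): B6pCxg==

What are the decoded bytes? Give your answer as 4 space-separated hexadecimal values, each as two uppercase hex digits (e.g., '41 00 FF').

Answer: 07 AA 42 C6

Derivation:
After char 0 ('B'=1): chars_in_quartet=1 acc=0x1 bytes_emitted=0
After char 1 ('6'=58): chars_in_quartet=2 acc=0x7A bytes_emitted=0
After char 2 ('p'=41): chars_in_quartet=3 acc=0x1EA9 bytes_emitted=0
After char 3 ('C'=2): chars_in_quartet=4 acc=0x7AA42 -> emit 07 AA 42, reset; bytes_emitted=3
After char 4 ('x'=49): chars_in_quartet=1 acc=0x31 bytes_emitted=3
After char 5 ('g'=32): chars_in_quartet=2 acc=0xC60 bytes_emitted=3
Padding '==': partial quartet acc=0xC60 -> emit C6; bytes_emitted=4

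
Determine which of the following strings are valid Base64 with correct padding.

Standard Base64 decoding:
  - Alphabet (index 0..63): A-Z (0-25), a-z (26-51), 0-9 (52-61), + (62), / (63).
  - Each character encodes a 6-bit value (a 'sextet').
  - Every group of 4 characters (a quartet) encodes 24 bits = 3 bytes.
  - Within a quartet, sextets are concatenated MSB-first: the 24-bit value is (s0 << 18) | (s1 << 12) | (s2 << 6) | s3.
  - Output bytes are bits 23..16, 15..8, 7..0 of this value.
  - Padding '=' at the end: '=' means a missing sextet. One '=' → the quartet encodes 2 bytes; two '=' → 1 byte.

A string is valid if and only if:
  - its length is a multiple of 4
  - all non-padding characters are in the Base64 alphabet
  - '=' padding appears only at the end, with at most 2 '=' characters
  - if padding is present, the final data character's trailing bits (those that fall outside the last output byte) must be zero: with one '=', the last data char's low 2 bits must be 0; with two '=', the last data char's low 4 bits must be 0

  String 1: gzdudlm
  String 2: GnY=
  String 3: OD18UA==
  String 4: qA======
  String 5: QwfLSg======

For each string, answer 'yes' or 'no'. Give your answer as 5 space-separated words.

Answer: no yes yes no no

Derivation:
String 1: 'gzdudlm' → invalid (len=7 not mult of 4)
String 2: 'GnY=' → valid
String 3: 'OD18UA==' → valid
String 4: 'qA======' → invalid (6 pad chars (max 2))
String 5: 'QwfLSg======' → invalid (6 pad chars (max 2))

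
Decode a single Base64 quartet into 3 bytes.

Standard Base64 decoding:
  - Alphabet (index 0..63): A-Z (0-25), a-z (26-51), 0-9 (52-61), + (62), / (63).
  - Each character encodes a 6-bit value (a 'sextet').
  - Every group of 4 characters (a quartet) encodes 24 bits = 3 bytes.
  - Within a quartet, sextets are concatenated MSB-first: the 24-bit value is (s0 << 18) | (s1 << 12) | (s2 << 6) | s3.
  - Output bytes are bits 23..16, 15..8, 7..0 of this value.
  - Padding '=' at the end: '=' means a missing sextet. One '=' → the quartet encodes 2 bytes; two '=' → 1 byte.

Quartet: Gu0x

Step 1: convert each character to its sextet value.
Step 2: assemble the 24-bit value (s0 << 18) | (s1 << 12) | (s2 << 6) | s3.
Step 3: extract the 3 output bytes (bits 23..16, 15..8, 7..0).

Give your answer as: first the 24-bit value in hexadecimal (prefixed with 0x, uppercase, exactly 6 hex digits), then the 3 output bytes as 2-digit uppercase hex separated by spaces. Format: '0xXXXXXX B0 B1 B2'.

Sextets: G=6, u=46, 0=52, x=49
24-bit: (6<<18) | (46<<12) | (52<<6) | 49
      = 0x180000 | 0x02E000 | 0x000D00 | 0x000031
      = 0x1AED31
Bytes: (v>>16)&0xFF=1A, (v>>8)&0xFF=ED, v&0xFF=31

Answer: 0x1AED31 1A ED 31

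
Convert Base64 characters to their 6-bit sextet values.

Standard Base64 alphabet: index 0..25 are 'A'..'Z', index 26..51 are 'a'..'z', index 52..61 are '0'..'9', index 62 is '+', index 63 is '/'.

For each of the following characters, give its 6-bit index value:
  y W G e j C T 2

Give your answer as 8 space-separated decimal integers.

'y': a..z range, 26 + ord('y') − ord('a') = 50
'W': A..Z range, ord('W') − ord('A') = 22
'G': A..Z range, ord('G') − ord('A') = 6
'e': a..z range, 26 + ord('e') − ord('a') = 30
'j': a..z range, 26 + ord('j') − ord('a') = 35
'C': A..Z range, ord('C') − ord('A') = 2
'T': A..Z range, ord('T') − ord('A') = 19
'2': 0..9 range, 52 + ord('2') − ord('0') = 54

Answer: 50 22 6 30 35 2 19 54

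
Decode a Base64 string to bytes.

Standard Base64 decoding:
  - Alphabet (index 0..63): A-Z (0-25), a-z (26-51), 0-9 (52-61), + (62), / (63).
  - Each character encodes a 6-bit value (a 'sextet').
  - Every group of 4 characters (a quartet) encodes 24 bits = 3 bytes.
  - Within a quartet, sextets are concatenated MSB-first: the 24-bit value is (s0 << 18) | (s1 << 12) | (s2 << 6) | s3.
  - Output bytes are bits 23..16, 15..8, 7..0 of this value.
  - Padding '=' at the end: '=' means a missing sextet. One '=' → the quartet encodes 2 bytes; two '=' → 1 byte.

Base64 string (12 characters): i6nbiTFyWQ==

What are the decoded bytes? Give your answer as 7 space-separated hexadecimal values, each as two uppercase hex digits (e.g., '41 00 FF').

Answer: 8B A9 DB 89 31 72 59

Derivation:
After char 0 ('i'=34): chars_in_quartet=1 acc=0x22 bytes_emitted=0
After char 1 ('6'=58): chars_in_quartet=2 acc=0x8BA bytes_emitted=0
After char 2 ('n'=39): chars_in_quartet=3 acc=0x22EA7 bytes_emitted=0
After char 3 ('b'=27): chars_in_quartet=4 acc=0x8BA9DB -> emit 8B A9 DB, reset; bytes_emitted=3
After char 4 ('i'=34): chars_in_quartet=1 acc=0x22 bytes_emitted=3
After char 5 ('T'=19): chars_in_quartet=2 acc=0x893 bytes_emitted=3
After char 6 ('F'=5): chars_in_quartet=3 acc=0x224C5 bytes_emitted=3
After char 7 ('y'=50): chars_in_quartet=4 acc=0x893172 -> emit 89 31 72, reset; bytes_emitted=6
After char 8 ('W'=22): chars_in_quartet=1 acc=0x16 bytes_emitted=6
After char 9 ('Q'=16): chars_in_quartet=2 acc=0x590 bytes_emitted=6
Padding '==': partial quartet acc=0x590 -> emit 59; bytes_emitted=7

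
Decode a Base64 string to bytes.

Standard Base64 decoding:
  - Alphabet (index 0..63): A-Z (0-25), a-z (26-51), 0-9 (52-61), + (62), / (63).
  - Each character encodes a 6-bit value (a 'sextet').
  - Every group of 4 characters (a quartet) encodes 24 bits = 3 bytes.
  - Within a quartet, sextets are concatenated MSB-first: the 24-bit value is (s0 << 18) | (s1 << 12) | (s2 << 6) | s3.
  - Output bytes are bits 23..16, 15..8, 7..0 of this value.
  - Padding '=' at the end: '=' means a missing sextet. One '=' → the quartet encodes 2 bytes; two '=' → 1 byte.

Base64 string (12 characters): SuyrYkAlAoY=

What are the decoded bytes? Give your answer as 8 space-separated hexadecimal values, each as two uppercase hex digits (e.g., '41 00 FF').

After char 0 ('S'=18): chars_in_quartet=1 acc=0x12 bytes_emitted=0
After char 1 ('u'=46): chars_in_quartet=2 acc=0x4AE bytes_emitted=0
After char 2 ('y'=50): chars_in_quartet=3 acc=0x12BB2 bytes_emitted=0
After char 3 ('r'=43): chars_in_quartet=4 acc=0x4AECAB -> emit 4A EC AB, reset; bytes_emitted=3
After char 4 ('Y'=24): chars_in_quartet=1 acc=0x18 bytes_emitted=3
After char 5 ('k'=36): chars_in_quartet=2 acc=0x624 bytes_emitted=3
After char 6 ('A'=0): chars_in_quartet=3 acc=0x18900 bytes_emitted=3
After char 7 ('l'=37): chars_in_quartet=4 acc=0x624025 -> emit 62 40 25, reset; bytes_emitted=6
After char 8 ('A'=0): chars_in_quartet=1 acc=0x0 bytes_emitted=6
After char 9 ('o'=40): chars_in_quartet=2 acc=0x28 bytes_emitted=6
After char 10 ('Y'=24): chars_in_quartet=3 acc=0xA18 bytes_emitted=6
Padding '=': partial quartet acc=0xA18 -> emit 02 86; bytes_emitted=8

Answer: 4A EC AB 62 40 25 02 86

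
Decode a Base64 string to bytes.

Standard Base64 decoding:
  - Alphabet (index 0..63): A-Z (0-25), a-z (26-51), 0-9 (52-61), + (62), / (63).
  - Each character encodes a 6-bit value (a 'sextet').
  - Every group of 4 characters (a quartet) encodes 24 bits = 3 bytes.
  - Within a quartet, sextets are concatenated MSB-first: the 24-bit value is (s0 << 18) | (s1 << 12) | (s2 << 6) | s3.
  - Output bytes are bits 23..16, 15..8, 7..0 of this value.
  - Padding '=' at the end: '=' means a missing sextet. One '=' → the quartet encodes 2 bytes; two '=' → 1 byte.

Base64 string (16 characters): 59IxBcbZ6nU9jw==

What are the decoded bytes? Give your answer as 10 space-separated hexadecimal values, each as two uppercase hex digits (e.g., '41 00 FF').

Answer: E7 D2 31 05 C6 D9 EA 75 3D 8F

Derivation:
After char 0 ('5'=57): chars_in_quartet=1 acc=0x39 bytes_emitted=0
After char 1 ('9'=61): chars_in_quartet=2 acc=0xE7D bytes_emitted=0
After char 2 ('I'=8): chars_in_quartet=3 acc=0x39F48 bytes_emitted=0
After char 3 ('x'=49): chars_in_quartet=4 acc=0xE7D231 -> emit E7 D2 31, reset; bytes_emitted=3
After char 4 ('B'=1): chars_in_quartet=1 acc=0x1 bytes_emitted=3
After char 5 ('c'=28): chars_in_quartet=2 acc=0x5C bytes_emitted=3
After char 6 ('b'=27): chars_in_quartet=3 acc=0x171B bytes_emitted=3
After char 7 ('Z'=25): chars_in_quartet=4 acc=0x5C6D9 -> emit 05 C6 D9, reset; bytes_emitted=6
After char 8 ('6'=58): chars_in_quartet=1 acc=0x3A bytes_emitted=6
After char 9 ('n'=39): chars_in_quartet=2 acc=0xEA7 bytes_emitted=6
After char 10 ('U'=20): chars_in_quartet=3 acc=0x3A9D4 bytes_emitted=6
After char 11 ('9'=61): chars_in_quartet=4 acc=0xEA753D -> emit EA 75 3D, reset; bytes_emitted=9
After char 12 ('j'=35): chars_in_quartet=1 acc=0x23 bytes_emitted=9
After char 13 ('w'=48): chars_in_quartet=2 acc=0x8F0 bytes_emitted=9
Padding '==': partial quartet acc=0x8F0 -> emit 8F; bytes_emitted=10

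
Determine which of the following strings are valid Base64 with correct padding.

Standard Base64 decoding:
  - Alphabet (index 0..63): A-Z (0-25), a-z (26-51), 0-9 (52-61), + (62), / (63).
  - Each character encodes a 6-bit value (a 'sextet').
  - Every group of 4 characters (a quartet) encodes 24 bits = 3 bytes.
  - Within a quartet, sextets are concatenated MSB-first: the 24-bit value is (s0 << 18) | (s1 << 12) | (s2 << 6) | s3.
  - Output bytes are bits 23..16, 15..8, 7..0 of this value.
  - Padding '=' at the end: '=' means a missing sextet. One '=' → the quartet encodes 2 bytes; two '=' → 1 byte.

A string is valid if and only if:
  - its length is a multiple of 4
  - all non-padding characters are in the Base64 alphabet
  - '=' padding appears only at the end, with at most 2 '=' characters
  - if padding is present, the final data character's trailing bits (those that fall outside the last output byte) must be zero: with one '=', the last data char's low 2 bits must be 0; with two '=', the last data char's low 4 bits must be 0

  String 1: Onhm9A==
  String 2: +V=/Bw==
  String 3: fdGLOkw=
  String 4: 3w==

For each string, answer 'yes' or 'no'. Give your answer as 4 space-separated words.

Answer: yes no yes yes

Derivation:
String 1: 'Onhm9A==' → valid
String 2: '+V=/Bw==' → invalid (bad char(s): ['=']; '=' in middle)
String 3: 'fdGLOkw=' → valid
String 4: '3w==' → valid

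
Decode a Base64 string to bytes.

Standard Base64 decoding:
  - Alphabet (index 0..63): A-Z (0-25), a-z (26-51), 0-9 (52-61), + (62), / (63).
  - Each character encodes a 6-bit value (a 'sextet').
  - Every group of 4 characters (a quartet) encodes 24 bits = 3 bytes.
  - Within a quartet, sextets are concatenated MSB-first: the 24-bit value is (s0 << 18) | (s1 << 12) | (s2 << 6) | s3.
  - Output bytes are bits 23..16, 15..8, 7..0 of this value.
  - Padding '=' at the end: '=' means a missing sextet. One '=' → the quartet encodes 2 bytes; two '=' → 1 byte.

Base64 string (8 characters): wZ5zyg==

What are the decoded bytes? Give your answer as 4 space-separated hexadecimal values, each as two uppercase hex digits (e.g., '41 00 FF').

Answer: C1 9E 73 CA

Derivation:
After char 0 ('w'=48): chars_in_quartet=1 acc=0x30 bytes_emitted=0
After char 1 ('Z'=25): chars_in_quartet=2 acc=0xC19 bytes_emitted=0
After char 2 ('5'=57): chars_in_quartet=3 acc=0x30679 bytes_emitted=0
After char 3 ('z'=51): chars_in_quartet=4 acc=0xC19E73 -> emit C1 9E 73, reset; bytes_emitted=3
After char 4 ('y'=50): chars_in_quartet=1 acc=0x32 bytes_emitted=3
After char 5 ('g'=32): chars_in_quartet=2 acc=0xCA0 bytes_emitted=3
Padding '==': partial quartet acc=0xCA0 -> emit CA; bytes_emitted=4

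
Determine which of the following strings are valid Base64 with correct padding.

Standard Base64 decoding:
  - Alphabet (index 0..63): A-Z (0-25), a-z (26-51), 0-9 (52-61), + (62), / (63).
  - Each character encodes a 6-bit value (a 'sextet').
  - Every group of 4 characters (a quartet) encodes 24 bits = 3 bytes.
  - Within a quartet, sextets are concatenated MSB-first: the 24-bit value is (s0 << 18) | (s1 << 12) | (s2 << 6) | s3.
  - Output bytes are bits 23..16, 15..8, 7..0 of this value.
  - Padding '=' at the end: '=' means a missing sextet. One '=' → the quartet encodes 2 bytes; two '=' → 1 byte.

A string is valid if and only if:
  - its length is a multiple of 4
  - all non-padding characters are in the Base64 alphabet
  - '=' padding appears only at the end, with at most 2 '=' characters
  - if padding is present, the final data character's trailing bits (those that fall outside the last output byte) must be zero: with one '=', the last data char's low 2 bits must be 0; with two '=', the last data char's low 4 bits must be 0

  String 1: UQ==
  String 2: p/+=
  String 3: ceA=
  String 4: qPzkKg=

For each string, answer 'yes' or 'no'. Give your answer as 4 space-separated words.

Answer: yes no yes no

Derivation:
String 1: 'UQ==' → valid
String 2: 'p/+=' → invalid (bad trailing bits)
String 3: 'ceA=' → valid
String 4: 'qPzkKg=' → invalid (len=7 not mult of 4)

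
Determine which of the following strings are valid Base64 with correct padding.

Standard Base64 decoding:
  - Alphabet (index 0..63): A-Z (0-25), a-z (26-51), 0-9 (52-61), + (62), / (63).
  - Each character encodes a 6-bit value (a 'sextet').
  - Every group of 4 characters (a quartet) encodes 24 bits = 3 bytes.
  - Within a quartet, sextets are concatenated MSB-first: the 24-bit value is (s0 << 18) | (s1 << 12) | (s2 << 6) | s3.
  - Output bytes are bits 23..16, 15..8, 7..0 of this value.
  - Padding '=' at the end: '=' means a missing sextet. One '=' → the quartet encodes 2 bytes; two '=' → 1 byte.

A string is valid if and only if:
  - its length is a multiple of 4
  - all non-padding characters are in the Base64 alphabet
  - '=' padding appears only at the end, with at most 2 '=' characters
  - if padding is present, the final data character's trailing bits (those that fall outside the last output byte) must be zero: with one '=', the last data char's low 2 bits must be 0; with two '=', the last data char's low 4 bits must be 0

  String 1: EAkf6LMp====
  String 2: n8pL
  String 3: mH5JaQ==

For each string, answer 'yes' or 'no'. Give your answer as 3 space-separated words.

Answer: no yes yes

Derivation:
String 1: 'EAkf6LMp====' → invalid (4 pad chars (max 2))
String 2: 'n8pL' → valid
String 3: 'mH5JaQ==' → valid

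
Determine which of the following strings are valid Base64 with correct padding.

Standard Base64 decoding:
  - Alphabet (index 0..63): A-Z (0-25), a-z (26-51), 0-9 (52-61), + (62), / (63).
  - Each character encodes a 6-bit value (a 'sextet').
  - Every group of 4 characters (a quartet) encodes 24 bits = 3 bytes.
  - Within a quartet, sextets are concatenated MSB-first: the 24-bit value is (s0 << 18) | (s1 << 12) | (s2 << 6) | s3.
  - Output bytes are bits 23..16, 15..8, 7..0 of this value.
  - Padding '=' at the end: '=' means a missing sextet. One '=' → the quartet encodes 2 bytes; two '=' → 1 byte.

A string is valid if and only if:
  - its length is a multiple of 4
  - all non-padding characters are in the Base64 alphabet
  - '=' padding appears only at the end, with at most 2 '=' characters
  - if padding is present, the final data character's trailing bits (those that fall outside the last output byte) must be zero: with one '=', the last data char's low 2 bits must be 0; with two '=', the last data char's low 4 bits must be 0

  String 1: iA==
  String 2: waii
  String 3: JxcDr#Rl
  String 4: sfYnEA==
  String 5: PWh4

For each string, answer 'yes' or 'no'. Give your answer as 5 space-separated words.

Answer: yes yes no yes yes

Derivation:
String 1: 'iA==' → valid
String 2: 'waii' → valid
String 3: 'JxcDr#Rl' → invalid (bad char(s): ['#'])
String 4: 'sfYnEA==' → valid
String 5: 'PWh4' → valid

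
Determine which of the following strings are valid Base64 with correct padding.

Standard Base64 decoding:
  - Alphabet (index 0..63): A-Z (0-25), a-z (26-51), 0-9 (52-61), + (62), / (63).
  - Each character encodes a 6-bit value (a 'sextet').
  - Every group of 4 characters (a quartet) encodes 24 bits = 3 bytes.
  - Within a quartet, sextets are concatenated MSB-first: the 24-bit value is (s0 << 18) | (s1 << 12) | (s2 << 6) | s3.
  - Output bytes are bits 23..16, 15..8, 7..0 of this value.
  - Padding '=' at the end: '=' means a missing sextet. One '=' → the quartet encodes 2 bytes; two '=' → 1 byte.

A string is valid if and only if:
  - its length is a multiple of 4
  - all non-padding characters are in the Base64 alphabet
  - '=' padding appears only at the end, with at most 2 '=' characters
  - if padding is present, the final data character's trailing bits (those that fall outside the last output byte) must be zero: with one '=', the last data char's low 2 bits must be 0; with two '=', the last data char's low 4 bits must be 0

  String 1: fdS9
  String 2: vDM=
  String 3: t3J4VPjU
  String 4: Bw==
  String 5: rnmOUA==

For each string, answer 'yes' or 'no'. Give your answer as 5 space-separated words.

String 1: 'fdS9' → valid
String 2: 'vDM=' → valid
String 3: 't3J4VPjU' → valid
String 4: 'Bw==' → valid
String 5: 'rnmOUA==' → valid

Answer: yes yes yes yes yes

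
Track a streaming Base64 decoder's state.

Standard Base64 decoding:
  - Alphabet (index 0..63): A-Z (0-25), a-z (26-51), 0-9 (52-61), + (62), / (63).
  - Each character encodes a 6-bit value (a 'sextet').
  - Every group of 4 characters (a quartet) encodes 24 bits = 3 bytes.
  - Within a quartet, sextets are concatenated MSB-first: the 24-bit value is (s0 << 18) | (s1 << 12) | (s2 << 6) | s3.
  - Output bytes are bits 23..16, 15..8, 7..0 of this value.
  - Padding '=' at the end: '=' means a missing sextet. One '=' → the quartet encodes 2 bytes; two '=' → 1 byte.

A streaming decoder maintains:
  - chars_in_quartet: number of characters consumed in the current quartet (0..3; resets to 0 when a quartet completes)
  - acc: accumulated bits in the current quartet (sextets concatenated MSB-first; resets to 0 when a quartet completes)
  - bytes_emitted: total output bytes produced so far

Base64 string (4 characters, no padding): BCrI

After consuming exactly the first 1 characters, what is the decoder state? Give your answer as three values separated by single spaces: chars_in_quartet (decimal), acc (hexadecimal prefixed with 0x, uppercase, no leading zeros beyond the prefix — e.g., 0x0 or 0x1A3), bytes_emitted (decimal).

After char 0 ('B'=1): chars_in_quartet=1 acc=0x1 bytes_emitted=0

Answer: 1 0x1 0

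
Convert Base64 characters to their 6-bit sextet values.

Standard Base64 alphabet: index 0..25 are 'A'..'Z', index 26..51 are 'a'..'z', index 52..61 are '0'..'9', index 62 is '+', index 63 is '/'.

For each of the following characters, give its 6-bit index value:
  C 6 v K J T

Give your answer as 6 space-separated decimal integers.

'C': A..Z range, ord('C') − ord('A') = 2
'6': 0..9 range, 52 + ord('6') − ord('0') = 58
'v': a..z range, 26 + ord('v') − ord('a') = 47
'K': A..Z range, ord('K') − ord('A') = 10
'J': A..Z range, ord('J') − ord('A') = 9
'T': A..Z range, ord('T') − ord('A') = 19

Answer: 2 58 47 10 9 19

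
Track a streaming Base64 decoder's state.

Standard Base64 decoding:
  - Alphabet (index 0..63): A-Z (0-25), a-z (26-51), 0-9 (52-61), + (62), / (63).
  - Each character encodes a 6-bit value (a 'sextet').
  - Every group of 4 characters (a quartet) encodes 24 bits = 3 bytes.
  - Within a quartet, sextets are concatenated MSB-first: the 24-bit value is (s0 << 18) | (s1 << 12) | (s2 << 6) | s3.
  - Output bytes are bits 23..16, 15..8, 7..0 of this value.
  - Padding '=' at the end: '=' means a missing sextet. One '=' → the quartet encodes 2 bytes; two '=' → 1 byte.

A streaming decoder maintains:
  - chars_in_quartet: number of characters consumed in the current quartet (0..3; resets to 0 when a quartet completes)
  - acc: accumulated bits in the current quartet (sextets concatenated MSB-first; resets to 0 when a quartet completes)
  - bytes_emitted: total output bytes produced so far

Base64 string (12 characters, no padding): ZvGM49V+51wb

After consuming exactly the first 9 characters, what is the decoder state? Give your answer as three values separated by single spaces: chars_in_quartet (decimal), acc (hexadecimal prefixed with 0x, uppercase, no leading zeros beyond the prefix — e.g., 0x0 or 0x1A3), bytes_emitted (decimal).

Answer: 1 0x39 6

Derivation:
After char 0 ('Z'=25): chars_in_quartet=1 acc=0x19 bytes_emitted=0
After char 1 ('v'=47): chars_in_quartet=2 acc=0x66F bytes_emitted=0
After char 2 ('G'=6): chars_in_quartet=3 acc=0x19BC6 bytes_emitted=0
After char 3 ('M'=12): chars_in_quartet=4 acc=0x66F18C -> emit 66 F1 8C, reset; bytes_emitted=3
After char 4 ('4'=56): chars_in_quartet=1 acc=0x38 bytes_emitted=3
After char 5 ('9'=61): chars_in_quartet=2 acc=0xE3D bytes_emitted=3
After char 6 ('V'=21): chars_in_quartet=3 acc=0x38F55 bytes_emitted=3
After char 7 ('+'=62): chars_in_quartet=4 acc=0xE3D57E -> emit E3 D5 7E, reset; bytes_emitted=6
After char 8 ('5'=57): chars_in_quartet=1 acc=0x39 bytes_emitted=6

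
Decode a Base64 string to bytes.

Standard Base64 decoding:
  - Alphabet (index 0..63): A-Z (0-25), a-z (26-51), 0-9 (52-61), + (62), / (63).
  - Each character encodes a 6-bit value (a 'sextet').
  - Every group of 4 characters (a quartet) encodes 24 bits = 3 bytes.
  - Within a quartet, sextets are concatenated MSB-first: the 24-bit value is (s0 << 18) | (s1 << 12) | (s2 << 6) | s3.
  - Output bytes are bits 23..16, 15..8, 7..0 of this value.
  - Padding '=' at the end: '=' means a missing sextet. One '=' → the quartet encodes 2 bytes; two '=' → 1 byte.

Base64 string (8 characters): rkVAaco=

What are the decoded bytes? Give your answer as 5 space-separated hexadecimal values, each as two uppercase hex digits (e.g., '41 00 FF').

After char 0 ('r'=43): chars_in_quartet=1 acc=0x2B bytes_emitted=0
After char 1 ('k'=36): chars_in_quartet=2 acc=0xAE4 bytes_emitted=0
After char 2 ('V'=21): chars_in_quartet=3 acc=0x2B915 bytes_emitted=0
After char 3 ('A'=0): chars_in_quartet=4 acc=0xAE4540 -> emit AE 45 40, reset; bytes_emitted=3
After char 4 ('a'=26): chars_in_quartet=1 acc=0x1A bytes_emitted=3
After char 5 ('c'=28): chars_in_quartet=2 acc=0x69C bytes_emitted=3
After char 6 ('o'=40): chars_in_quartet=3 acc=0x1A728 bytes_emitted=3
Padding '=': partial quartet acc=0x1A728 -> emit 69 CA; bytes_emitted=5

Answer: AE 45 40 69 CA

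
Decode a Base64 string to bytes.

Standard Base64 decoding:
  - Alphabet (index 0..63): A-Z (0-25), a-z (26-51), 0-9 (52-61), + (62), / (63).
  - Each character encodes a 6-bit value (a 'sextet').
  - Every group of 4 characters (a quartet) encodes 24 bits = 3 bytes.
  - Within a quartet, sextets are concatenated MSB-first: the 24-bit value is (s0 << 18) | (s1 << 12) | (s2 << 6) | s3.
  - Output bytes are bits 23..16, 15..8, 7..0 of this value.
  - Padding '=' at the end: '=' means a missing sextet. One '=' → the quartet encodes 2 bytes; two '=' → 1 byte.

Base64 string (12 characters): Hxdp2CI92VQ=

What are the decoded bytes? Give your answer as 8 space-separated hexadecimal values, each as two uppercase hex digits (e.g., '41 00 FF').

After char 0 ('H'=7): chars_in_quartet=1 acc=0x7 bytes_emitted=0
After char 1 ('x'=49): chars_in_quartet=2 acc=0x1F1 bytes_emitted=0
After char 2 ('d'=29): chars_in_quartet=3 acc=0x7C5D bytes_emitted=0
After char 3 ('p'=41): chars_in_quartet=4 acc=0x1F1769 -> emit 1F 17 69, reset; bytes_emitted=3
After char 4 ('2'=54): chars_in_quartet=1 acc=0x36 bytes_emitted=3
After char 5 ('C'=2): chars_in_quartet=2 acc=0xD82 bytes_emitted=3
After char 6 ('I'=8): chars_in_quartet=3 acc=0x36088 bytes_emitted=3
After char 7 ('9'=61): chars_in_quartet=4 acc=0xD8223D -> emit D8 22 3D, reset; bytes_emitted=6
After char 8 ('2'=54): chars_in_quartet=1 acc=0x36 bytes_emitted=6
After char 9 ('V'=21): chars_in_quartet=2 acc=0xD95 bytes_emitted=6
After char 10 ('Q'=16): chars_in_quartet=3 acc=0x36550 bytes_emitted=6
Padding '=': partial quartet acc=0x36550 -> emit D9 54; bytes_emitted=8

Answer: 1F 17 69 D8 22 3D D9 54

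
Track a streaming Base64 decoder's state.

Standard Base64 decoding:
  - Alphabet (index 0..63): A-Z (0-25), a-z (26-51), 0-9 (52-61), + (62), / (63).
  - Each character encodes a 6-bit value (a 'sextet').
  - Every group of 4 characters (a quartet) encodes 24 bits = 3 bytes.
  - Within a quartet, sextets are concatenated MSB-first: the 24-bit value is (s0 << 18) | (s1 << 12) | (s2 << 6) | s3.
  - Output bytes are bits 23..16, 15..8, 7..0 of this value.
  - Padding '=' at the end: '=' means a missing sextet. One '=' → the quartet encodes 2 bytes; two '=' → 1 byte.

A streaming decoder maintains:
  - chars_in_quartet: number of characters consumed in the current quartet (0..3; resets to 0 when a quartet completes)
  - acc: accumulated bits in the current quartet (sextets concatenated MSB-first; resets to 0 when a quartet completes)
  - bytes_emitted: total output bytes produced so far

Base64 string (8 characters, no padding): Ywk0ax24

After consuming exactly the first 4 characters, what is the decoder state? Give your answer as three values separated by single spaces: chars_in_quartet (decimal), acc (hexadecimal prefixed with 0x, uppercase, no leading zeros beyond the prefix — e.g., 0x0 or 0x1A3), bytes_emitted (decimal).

Answer: 0 0x0 3

Derivation:
After char 0 ('Y'=24): chars_in_quartet=1 acc=0x18 bytes_emitted=0
After char 1 ('w'=48): chars_in_quartet=2 acc=0x630 bytes_emitted=0
After char 2 ('k'=36): chars_in_quartet=3 acc=0x18C24 bytes_emitted=0
After char 3 ('0'=52): chars_in_quartet=4 acc=0x630934 -> emit 63 09 34, reset; bytes_emitted=3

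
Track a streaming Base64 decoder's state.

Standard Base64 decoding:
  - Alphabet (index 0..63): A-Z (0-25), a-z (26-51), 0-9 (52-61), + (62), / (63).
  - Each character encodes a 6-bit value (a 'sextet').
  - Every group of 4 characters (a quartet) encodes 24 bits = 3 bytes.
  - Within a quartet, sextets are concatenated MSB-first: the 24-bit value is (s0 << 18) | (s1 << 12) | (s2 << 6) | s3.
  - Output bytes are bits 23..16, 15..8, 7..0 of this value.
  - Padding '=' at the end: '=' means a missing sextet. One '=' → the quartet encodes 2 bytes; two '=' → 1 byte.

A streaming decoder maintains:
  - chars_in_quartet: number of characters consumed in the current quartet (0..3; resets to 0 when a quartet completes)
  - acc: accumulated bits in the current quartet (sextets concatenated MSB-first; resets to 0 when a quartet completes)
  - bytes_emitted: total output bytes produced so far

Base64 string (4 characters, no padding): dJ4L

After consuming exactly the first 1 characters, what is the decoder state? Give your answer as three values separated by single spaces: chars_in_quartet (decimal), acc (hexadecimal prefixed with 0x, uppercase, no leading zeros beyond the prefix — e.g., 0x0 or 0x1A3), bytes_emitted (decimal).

After char 0 ('d'=29): chars_in_quartet=1 acc=0x1D bytes_emitted=0

Answer: 1 0x1D 0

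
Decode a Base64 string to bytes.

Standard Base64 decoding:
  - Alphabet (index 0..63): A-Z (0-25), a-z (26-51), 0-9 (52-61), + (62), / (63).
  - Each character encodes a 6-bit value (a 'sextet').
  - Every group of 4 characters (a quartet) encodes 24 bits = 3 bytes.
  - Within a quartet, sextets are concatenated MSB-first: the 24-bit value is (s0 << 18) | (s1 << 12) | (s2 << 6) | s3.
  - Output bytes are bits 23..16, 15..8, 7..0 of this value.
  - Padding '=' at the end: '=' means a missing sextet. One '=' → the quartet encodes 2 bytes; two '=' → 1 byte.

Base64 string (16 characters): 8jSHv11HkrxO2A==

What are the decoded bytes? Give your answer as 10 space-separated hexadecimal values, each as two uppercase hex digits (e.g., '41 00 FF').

After char 0 ('8'=60): chars_in_quartet=1 acc=0x3C bytes_emitted=0
After char 1 ('j'=35): chars_in_quartet=2 acc=0xF23 bytes_emitted=0
After char 2 ('S'=18): chars_in_quartet=3 acc=0x3C8D2 bytes_emitted=0
After char 3 ('H'=7): chars_in_quartet=4 acc=0xF23487 -> emit F2 34 87, reset; bytes_emitted=3
After char 4 ('v'=47): chars_in_quartet=1 acc=0x2F bytes_emitted=3
After char 5 ('1'=53): chars_in_quartet=2 acc=0xBF5 bytes_emitted=3
After char 6 ('1'=53): chars_in_quartet=3 acc=0x2FD75 bytes_emitted=3
After char 7 ('H'=7): chars_in_quartet=4 acc=0xBF5D47 -> emit BF 5D 47, reset; bytes_emitted=6
After char 8 ('k'=36): chars_in_quartet=1 acc=0x24 bytes_emitted=6
After char 9 ('r'=43): chars_in_quartet=2 acc=0x92B bytes_emitted=6
After char 10 ('x'=49): chars_in_quartet=3 acc=0x24AF1 bytes_emitted=6
After char 11 ('O'=14): chars_in_quartet=4 acc=0x92BC4E -> emit 92 BC 4E, reset; bytes_emitted=9
After char 12 ('2'=54): chars_in_quartet=1 acc=0x36 bytes_emitted=9
After char 13 ('A'=0): chars_in_quartet=2 acc=0xD80 bytes_emitted=9
Padding '==': partial quartet acc=0xD80 -> emit D8; bytes_emitted=10

Answer: F2 34 87 BF 5D 47 92 BC 4E D8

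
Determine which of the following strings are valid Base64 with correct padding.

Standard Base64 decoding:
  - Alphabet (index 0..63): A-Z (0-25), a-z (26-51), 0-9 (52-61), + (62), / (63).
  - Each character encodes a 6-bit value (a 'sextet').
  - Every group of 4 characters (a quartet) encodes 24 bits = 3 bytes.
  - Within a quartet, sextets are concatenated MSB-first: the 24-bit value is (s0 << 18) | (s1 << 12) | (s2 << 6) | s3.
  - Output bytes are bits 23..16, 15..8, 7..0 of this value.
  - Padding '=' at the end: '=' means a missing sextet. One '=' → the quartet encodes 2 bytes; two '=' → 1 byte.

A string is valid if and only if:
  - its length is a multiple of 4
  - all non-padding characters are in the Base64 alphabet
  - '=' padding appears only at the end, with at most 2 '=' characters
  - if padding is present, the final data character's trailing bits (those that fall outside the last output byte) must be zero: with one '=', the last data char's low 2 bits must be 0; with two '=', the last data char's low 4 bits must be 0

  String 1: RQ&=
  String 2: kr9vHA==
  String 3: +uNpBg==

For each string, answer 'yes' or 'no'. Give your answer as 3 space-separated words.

Answer: no yes yes

Derivation:
String 1: 'RQ&=' → invalid (bad char(s): ['&'])
String 2: 'kr9vHA==' → valid
String 3: '+uNpBg==' → valid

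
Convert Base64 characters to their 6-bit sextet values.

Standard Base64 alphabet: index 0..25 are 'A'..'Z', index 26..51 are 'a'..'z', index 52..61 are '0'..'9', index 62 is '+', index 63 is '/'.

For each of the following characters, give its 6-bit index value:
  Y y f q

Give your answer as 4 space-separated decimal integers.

Answer: 24 50 31 42

Derivation:
'Y': A..Z range, ord('Y') − ord('A') = 24
'y': a..z range, 26 + ord('y') − ord('a') = 50
'f': a..z range, 26 + ord('f') − ord('a') = 31
'q': a..z range, 26 + ord('q') − ord('a') = 42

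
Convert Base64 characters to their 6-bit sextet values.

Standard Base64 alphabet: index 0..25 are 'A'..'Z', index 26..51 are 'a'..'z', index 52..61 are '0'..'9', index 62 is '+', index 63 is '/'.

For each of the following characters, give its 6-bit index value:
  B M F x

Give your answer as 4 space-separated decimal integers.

Answer: 1 12 5 49

Derivation:
'B': A..Z range, ord('B') − ord('A') = 1
'M': A..Z range, ord('M') − ord('A') = 12
'F': A..Z range, ord('F') − ord('A') = 5
'x': a..z range, 26 + ord('x') − ord('a') = 49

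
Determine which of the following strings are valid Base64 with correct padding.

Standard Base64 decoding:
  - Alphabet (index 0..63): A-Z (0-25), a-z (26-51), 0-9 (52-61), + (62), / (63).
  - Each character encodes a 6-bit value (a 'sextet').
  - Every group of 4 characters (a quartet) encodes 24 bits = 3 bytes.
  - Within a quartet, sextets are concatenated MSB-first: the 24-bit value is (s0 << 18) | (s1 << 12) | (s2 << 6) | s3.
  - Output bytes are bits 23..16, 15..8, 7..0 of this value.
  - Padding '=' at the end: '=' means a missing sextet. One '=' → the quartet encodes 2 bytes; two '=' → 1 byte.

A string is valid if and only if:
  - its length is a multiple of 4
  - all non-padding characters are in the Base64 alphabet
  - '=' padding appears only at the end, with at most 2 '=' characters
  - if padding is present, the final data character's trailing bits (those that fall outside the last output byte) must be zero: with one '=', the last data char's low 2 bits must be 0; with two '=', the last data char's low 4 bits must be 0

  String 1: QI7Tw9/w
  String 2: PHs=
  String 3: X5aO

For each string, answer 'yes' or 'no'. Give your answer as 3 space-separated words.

Answer: yes yes yes

Derivation:
String 1: 'QI7Tw9/w' → valid
String 2: 'PHs=' → valid
String 3: 'X5aO' → valid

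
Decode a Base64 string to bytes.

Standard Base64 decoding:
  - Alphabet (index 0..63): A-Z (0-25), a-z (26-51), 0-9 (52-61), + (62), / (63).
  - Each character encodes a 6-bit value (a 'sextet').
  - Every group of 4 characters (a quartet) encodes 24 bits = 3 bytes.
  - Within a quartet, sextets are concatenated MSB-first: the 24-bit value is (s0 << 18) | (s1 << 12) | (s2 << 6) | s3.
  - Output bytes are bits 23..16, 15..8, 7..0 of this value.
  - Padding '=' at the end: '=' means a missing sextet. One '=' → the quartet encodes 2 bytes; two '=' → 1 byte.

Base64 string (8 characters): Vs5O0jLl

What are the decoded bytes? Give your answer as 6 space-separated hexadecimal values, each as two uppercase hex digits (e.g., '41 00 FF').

Answer: 56 CE 4E D2 32 E5

Derivation:
After char 0 ('V'=21): chars_in_quartet=1 acc=0x15 bytes_emitted=0
After char 1 ('s'=44): chars_in_quartet=2 acc=0x56C bytes_emitted=0
After char 2 ('5'=57): chars_in_quartet=3 acc=0x15B39 bytes_emitted=0
After char 3 ('O'=14): chars_in_quartet=4 acc=0x56CE4E -> emit 56 CE 4E, reset; bytes_emitted=3
After char 4 ('0'=52): chars_in_quartet=1 acc=0x34 bytes_emitted=3
After char 5 ('j'=35): chars_in_quartet=2 acc=0xD23 bytes_emitted=3
After char 6 ('L'=11): chars_in_quartet=3 acc=0x348CB bytes_emitted=3
After char 7 ('l'=37): chars_in_quartet=4 acc=0xD232E5 -> emit D2 32 E5, reset; bytes_emitted=6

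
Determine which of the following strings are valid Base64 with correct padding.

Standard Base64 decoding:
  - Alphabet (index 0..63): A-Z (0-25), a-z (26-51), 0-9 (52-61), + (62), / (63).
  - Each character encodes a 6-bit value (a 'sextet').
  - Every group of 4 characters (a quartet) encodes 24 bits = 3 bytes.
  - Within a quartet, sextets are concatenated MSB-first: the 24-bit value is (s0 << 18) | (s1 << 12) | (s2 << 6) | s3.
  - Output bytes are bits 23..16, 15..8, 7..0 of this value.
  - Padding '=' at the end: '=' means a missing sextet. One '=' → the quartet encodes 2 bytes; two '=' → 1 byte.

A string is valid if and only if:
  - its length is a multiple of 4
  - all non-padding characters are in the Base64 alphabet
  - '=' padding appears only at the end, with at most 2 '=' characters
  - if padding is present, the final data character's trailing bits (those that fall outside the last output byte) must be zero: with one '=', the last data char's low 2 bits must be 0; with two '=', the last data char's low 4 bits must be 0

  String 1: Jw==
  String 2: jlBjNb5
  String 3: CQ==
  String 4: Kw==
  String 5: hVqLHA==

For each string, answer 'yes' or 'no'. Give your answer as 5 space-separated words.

Answer: yes no yes yes yes

Derivation:
String 1: 'Jw==' → valid
String 2: 'jlBjNb5' → invalid (len=7 not mult of 4)
String 3: 'CQ==' → valid
String 4: 'Kw==' → valid
String 5: 'hVqLHA==' → valid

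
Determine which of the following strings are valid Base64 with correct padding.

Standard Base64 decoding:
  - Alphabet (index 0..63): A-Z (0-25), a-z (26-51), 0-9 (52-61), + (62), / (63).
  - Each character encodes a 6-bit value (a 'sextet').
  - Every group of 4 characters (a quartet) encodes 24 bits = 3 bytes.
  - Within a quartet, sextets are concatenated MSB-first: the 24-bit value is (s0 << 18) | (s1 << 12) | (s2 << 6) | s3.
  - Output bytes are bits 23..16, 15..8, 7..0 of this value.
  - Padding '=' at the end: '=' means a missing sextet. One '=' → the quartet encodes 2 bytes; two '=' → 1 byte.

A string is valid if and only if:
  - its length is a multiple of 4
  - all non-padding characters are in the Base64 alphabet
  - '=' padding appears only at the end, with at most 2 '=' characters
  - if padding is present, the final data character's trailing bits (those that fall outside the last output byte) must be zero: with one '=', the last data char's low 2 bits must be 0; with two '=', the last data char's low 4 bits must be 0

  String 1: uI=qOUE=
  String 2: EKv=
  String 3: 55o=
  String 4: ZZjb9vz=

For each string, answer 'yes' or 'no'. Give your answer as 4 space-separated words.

Answer: no no yes no

Derivation:
String 1: 'uI=qOUE=' → invalid (bad char(s): ['=']; '=' in middle)
String 2: 'EKv=' → invalid (bad trailing bits)
String 3: '55o=' → valid
String 4: 'ZZjb9vz=' → invalid (bad trailing bits)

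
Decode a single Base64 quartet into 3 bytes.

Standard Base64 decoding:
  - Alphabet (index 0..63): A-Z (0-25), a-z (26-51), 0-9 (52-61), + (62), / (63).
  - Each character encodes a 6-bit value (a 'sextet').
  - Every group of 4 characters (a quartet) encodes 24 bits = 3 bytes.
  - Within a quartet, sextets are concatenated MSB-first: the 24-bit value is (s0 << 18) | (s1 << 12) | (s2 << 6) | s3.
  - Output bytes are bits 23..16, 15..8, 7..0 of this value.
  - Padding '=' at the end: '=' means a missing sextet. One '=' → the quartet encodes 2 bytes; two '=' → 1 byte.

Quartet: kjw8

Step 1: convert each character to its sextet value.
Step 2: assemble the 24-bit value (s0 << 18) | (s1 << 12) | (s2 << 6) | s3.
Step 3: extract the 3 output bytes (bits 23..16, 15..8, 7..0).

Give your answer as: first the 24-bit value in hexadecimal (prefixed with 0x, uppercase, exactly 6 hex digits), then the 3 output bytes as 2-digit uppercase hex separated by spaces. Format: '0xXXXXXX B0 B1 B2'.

Sextets: k=36, j=35, w=48, 8=60
24-bit: (36<<18) | (35<<12) | (48<<6) | 60
      = 0x900000 | 0x023000 | 0x000C00 | 0x00003C
      = 0x923C3C
Bytes: (v>>16)&0xFF=92, (v>>8)&0xFF=3C, v&0xFF=3C

Answer: 0x923C3C 92 3C 3C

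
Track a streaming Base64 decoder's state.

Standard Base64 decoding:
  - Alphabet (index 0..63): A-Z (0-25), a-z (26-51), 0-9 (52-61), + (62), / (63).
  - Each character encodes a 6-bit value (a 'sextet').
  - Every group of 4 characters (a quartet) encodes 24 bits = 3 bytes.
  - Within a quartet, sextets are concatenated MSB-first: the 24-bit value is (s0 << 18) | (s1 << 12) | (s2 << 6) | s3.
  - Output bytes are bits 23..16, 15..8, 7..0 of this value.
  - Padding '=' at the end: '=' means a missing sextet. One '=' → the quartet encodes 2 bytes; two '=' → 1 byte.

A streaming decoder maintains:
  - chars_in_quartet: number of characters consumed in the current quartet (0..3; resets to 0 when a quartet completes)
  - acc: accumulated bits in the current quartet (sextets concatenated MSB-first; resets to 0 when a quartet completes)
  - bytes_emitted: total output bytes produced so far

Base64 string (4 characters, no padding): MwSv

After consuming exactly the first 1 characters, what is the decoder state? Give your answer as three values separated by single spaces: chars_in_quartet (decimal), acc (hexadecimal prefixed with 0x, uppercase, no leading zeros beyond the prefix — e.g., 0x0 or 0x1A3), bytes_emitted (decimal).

After char 0 ('M'=12): chars_in_quartet=1 acc=0xC bytes_emitted=0

Answer: 1 0xC 0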